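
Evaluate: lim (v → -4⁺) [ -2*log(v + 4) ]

As v → -4⁺, v + 4 → 0⁺ and ln(v + 4) → −∞.
Multiplying by -2 gives ∞.

∞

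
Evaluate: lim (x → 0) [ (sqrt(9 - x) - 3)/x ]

Substitution gives 0/0. Multiply numerator and denominator by the conjugate √(9 - x) + √9.
The numerator becomes (9 - x) − 9 = -x, so the expression simplifies to -1/(√(9 - x) + √9).
Letting x → 0 gives -1/(2√9) = -1/6.

-1/6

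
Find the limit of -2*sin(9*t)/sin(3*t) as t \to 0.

-6

Substitution gives 0/0.
Divide numerator and denominator by t: sin(9t)/t → 9 and sin(3t)/t → 3, so the limit is -2·9/3 = -6.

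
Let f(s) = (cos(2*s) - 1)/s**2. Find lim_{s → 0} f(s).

Direct substitution gives 0/0.
Apply L'Hôpital: lim (-2*sin(2*s))/(2*s), still 0/0.
After 2 applications of L'Hôpital's rule the quotient is (-4*cos(2*s))/(2); substituting s = 0 gives -2.

-2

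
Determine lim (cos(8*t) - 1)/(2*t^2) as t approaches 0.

-16

Direct substitution gives 0/0.
Apply L'Hôpital: lim (-8*sin(8*t))/(4*t), still 0/0.
After 2 applications of L'Hôpital's rule the quotient is (-64*cos(8*t))/(4); substituting t = 0 gives -16.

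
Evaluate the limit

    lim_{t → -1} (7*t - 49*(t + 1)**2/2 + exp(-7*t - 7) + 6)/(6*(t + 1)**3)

Direct substitution gives 0/0.
Apply L'Hôpital: lim (-49*t - 7*e^(-7*t - 7) - 42)/(18*(t + 1)^2), still 0/0.
Apply L'Hôpital: lim (49*e^(-7*t - 7) - 49)/(36*t + 36), still 0/0.
After 3 applications of L'Hôpital's rule the quotient is (-343*e^(-7*t - 7))/(36); substituting t = -1 gives -343/36.

-343/36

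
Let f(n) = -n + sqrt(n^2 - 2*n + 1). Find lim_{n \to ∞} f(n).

An ∞ − ∞ form. Rationalising with the conjugate, the difference becomes (-2n + 1) / (√(n^2 - 2*n + 1) + n).
For large n the denominator behaves like 2·n, so the quotient tends to -2/2 = -1.

-1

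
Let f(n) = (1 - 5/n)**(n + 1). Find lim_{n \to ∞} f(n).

e^(-5)

Write it as [(1 - 5/n)^n]^(1) · (1 - 5/n)^(1). The bracketed term tends to e^(-5) and the second factor to 1, so the limit is e^(-5).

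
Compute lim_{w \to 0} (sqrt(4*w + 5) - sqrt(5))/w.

2*√(5)/5

Substitution gives 0/0. Multiply numerator and denominator by the conjugate √(5 + 4w) + √5.
The numerator becomes (5 + 4w) − 5 = 4w, so the expression simplifies to 4/(√(5 + 4w) + √5).
Letting w → 0 gives 4/(2√5) = 2*√(5)/5.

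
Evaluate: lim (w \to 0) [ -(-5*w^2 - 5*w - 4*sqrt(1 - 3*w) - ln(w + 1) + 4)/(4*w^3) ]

-77/48

Substitution gives 0/0 (the numerator vanishes to order 3).
Expand each term to order w^3: the coefficient of w^3 in −ln(1 + w) is -1/3 and in -4·√(1 - 3w) is 27/4.
Lower-order terms cancel with the polynomial part, so the numerator is (77/12)·w^3 + o(w^3), and the limit is (77/12)/(-4) = -77/48.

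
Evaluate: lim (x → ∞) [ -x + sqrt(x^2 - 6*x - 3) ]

An ∞ − ∞ form. Rationalising with the conjugate, the difference becomes (-6x - 3) / (√(x^2 - 6*x - 3) + x).
For large x the denominator behaves like 2·x, so the quotient tends to -6/2 = -3.

-3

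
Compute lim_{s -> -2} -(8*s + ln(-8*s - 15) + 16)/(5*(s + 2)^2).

32/5

Direct substitution gives 0/0.
Apply L'Hôpital: lim (8 - 8/(-8*s - 15))/(-10*s - 20), still 0/0.
After 2 applications of L'Hôpital's rule the quotient is (-64/(-8*s - 15)^2)/(-10); substituting s = -2 gives 32/5.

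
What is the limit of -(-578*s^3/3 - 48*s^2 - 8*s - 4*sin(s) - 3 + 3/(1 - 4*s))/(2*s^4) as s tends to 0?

Substitution gives 0/0 (the numerator vanishes to order 4).
Expand each term to order s^4: the coefficient of s^4 in 3·1/(1 - 4s) is 768 and in -4·sin(s) is 0.
Lower-order terms cancel with the polynomial part, so the numerator is (768)·s^4 + o(s^4), and the limit is (768)/(-2) = -384.

-384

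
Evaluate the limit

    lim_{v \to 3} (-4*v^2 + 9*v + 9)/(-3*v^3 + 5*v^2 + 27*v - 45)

Since v = 3 makes numerator and denominator zero, (v - 3) divides both.
Cancelling it gives (-4*v - 3)/(-3*v^2 - 4*v + 15); now plug in v = 3 to get 5/8.

5/8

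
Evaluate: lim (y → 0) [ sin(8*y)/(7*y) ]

8/7

Substitution gives 0/0.
Write it as (8/7)·sin(8y)/(8y); since sin(u)/u → 1, the limit is 8/7.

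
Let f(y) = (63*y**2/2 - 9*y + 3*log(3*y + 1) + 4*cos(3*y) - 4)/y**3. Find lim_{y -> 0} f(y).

27

Substitution gives 0/0 (the numerator vanishes to order 3).
Expand each term to order y^3: the coefficient of y^3 in 4·cos(3y) is 0 and in 3·ln(1 + 3y) is 27.
Lower-order terms cancel with the polynomial part, so the numerator is (27)·y^3 + o(y^3), and the limit is (27)/(1) = 27.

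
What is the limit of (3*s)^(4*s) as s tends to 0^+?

1

Base → 0⁺ and exponent → 0⁺: a 0^0 form.
Take logs: 4s·ln(3s). This is 0·(−∞); rewriting as ln(3s)/(1/(4s)) and applying L'Hôpital gives 0.
Hence the limit is e^0 = 1.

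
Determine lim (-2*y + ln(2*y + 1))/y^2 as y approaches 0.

Direct substitution gives 0/0.
Apply L'Hôpital: lim (-2 + 2/(2*y + 1))/(2*y), still 0/0.
After 2 applications of L'Hôpital's rule the quotient is (-4/(2*y + 1)^2)/(2); substituting y = 0 gives -2.

-2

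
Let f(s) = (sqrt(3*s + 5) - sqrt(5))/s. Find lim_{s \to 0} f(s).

A 0/0 form; rationalise with √(5 + 3s) + √5. This collapses the numerator to 3s, leaving 3/(√(5 + 3s) + √5) → 3/(2√5) = 3*√(5)/10.

3*√(5)/10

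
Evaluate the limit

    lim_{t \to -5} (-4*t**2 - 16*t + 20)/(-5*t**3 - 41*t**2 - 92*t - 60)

At t = -5 both the top and bottom vanish — a removable singularity. Factoring out (t + 5) from each leaves (4 - 4*t)/(-5*t^2 - 16*t - 12), which at t = -5 equals -8/19.

-8/19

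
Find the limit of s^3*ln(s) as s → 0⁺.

This is a 0·(−∞) form. Rewrite as 1·ln(s) / s^(−3) and apply L'Hôpital:
the derivative quotient is 1·(1/s) / (−3·s^(−4)) = (-1/3)·s^3 → 0.

0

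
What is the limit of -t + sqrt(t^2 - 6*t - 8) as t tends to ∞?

An ∞ − ∞ form. Rationalising with the conjugate, the difference becomes (-6t - 8) / (√(t^2 - 6*t - 8) + t).
For large t the denominator behaves like 2·t, so the quotient tends to -6/2 = -3.

-3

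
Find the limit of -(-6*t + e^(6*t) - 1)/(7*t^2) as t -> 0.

Direct substitution gives 0/0.
Apply L'Hôpital: lim (6*e^(6*t) - 6)/(-14*t), still 0/0.
After 2 applications of L'Hôpital's rule the quotient is (36*e^(6*t))/(-14); substituting t = 0 gives -18/7.

-18/7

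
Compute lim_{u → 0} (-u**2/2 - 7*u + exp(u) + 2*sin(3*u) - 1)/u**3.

Substitution gives 0/0; apply L'Hôpital's rule 3 times.
After differentiating numerator and denominator 3 times the quotient is (e^(u) - 54*cos(3*u))/(6); at u = 0 this is -53/6.

-53/6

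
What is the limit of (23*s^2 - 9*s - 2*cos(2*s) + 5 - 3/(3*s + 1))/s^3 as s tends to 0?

81

Substitution gives 0/0; apply L'Hôpital's rule 3 times.
After differentiating numerator and denominator 3 times the quotient is (-16*sin(2*s) + 486/(3*s + 1)^4)/(6); at s = 0 this is 81.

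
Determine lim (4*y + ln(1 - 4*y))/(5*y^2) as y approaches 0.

Direct substitution gives 0/0.
Apply L'Hôpital: lim (4 - 4/(1 - 4*y))/(10*y), still 0/0.
After 2 applications of L'Hôpital's rule the quotient is (-16/(1 - 4*y)^2)/(10); substituting y = 0 gives -8/5.

-8/5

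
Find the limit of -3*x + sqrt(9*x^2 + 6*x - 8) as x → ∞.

1

An ∞ − ∞ form. Rationalising with the conjugate, the difference becomes (6x - 8) / (√(9*x^2 + 6*x - 8) + 3x).
For large x the denominator behaves like 2·3x, so the quotient tends to 6/6 = 1.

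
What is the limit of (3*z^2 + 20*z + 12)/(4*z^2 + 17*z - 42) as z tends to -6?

16/31

Direct substitution gives 0/0, so factor. Both numerator and denominator have (z + 6) as a factor.
After cancelling, the expression reduces to (3*z + 2)/(4*z - 7).
Substituting z = -6 gives 16/31.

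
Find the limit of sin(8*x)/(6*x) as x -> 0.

4/3

Substitution gives 0/0.
Write it as (8/6)·sin(8x)/(8x); since sin(u)/u → 1, the limit is 4/3.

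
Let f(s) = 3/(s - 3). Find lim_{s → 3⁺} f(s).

∞

As s → 3⁺, (s - 3) → 0⁺, so (s - 3)^1 → 0⁺ and 3/(s - 3)^1 → ∞.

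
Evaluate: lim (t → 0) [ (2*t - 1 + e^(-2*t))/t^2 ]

2

Direct substitution gives 0/0.
Apply L'Hôpital: lim (2 - 2*e^(-2*t))/(2*t), still 0/0.
After 2 applications of L'Hôpital's rule the quotient is (4*e^(-2*t))/(2); substituting t = 0 gives 2.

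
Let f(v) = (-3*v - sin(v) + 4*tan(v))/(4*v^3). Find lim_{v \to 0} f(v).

3/8

Substitution gives 0/0 (the numerator vanishes to order 3).
Expand each term to order v^3: the coefficient of v^3 in 4·tan(v) is 4/3 and in −sin(v) is 1/6.
Lower-order terms cancel with the polynomial part, so the numerator is (3/2)·v^3 + o(v^3), and the limit is (3/2)/(4) = 3/8.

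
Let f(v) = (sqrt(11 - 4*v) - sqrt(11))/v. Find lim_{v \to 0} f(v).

A 0/0 form; rationalise with √(11 - 4v) + √11. This collapses the numerator to -4v, leaving -4/(√(11 - 4v) + √11) → -4/(2√11) = -2*√(11)/11.

-2*√(11)/11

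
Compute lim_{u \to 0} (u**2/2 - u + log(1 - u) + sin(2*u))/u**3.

-5/3

Substitution gives 0/0 (the numerator vanishes to order 3).
Expand each term to order u^3: the coefficient of u^3 in sin(2u) is -4/3 and in ln(1 - u) is -1/3.
Lower-order terms cancel with the polynomial part, so the numerator is (-5/3)·u^3 + o(u^3), and the limit is (-5/3)/(1) = -5/3.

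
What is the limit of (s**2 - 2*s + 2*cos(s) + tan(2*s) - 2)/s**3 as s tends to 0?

Substitution gives 0/0; apply L'Hôpital's rule 3 times.
After differentiating numerator and denominator 3 times the quotient is (2*sin(s) + 48*tan(2*s)^4 + 64*tan(2*s)^2 + 16)/(6); at s = 0 this is 8/3.

8/3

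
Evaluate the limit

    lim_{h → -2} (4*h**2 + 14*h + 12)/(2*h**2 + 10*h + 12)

Since h = -2 makes numerator and denominator zero, (h + 2) divides both.
Cancelling it gives (4*h + 6)/(2*h + 6); now plug in h = -2 to get -1.

-1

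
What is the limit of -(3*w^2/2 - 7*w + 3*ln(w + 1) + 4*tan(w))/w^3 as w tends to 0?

Substitution gives 0/0 (the numerator vanishes to order 3).
Expand each term to order w^3: the coefficient of w^3 in 4·tan(w) is 4/3 and in 3·ln(1 + w) is 1.
Lower-order terms cancel with the polynomial part, so the numerator is (7/3)·w^3 + o(w^3), and the limit is (7/3)/(-1) = -7/3.

-7/3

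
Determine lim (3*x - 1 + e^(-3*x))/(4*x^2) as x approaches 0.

Direct substitution gives 0/0.
Apply L'Hôpital: lim (3 - 3*e^(-3*x))/(8*x), still 0/0.
After 2 applications of L'Hôpital's rule the quotient is (9*e^(-3*x))/(8); substituting x = 0 gives 9/8.

9/8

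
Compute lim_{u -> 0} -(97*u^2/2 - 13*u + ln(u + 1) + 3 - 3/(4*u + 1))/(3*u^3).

Substitution gives 0/0 (the numerator vanishes to order 3).
Expand each term to order u^3: the coefficient of u^3 in -3·1/(1 + 4u) is 192 and in ln(1 + u) is 1/3.
Lower-order terms cancel with the polynomial part, so the numerator is (577/3)·u^3 + o(u^3), and the limit is (577/3)/(-3) = -577/9.

-577/9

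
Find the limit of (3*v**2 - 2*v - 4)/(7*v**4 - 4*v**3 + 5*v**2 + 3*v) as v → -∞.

The denominator has degree 4 and the numerator degree 2. Dividing numerator and denominator by v^4 sends every term to 0 except the leading denominator term, so the limit is 0.

0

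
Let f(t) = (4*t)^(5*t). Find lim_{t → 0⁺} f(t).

1

Base → 0⁺ and exponent → 0⁺: a 0^0 form.
Take logs: 5t·ln(4t). This is 0·(−∞); rewriting as ln(4t)/(1/(5t)) and applying L'Hôpital gives 0.
Hence the limit is e^0 = 1.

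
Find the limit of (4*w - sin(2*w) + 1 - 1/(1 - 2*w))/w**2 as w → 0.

Substitution gives 0/0; apply L'Hôpital's rule 2 times.
After differentiating numerator and denominator 2 times the quotient is (4*sin(2*w) + 8/(2*w - 1)^3)/(2); at w = 0 this is -4.

-4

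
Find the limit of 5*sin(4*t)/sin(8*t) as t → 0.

Substitution gives 0/0.
Divide numerator and denominator by t: sin(4t)/t → 4 and sin(8t)/t → 8, so the limit is 5·4/8 = 5/2.

5/2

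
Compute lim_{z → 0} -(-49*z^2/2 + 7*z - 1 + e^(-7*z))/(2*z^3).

Direct substitution gives 0/0.
Apply L'Hôpital: lim (-49*z + 7 - 7*e^(-7*z))/(-6*z^2), still 0/0.
Apply L'Hôpital: lim (-49 + 49*e^(-7*z))/(-12*z), still 0/0.
After 3 applications of L'Hôpital's rule the quotient is (-343*e^(-7*z))/(-12); substituting z = 0 gives 343/12.

343/12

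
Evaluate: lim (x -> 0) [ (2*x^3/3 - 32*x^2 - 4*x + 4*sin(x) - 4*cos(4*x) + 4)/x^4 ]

-128/3

Substitution gives 0/0 (the numerator vanishes to order 4).
Expand each term to order x^4: the coefficient of x^4 in -4·cos(4x) is -128/3 and in 4·sin(x) is 0.
Lower-order terms cancel with the polynomial part, so the numerator is (-128/3)·x^4 + o(x^4), and the limit is (-128/3)/(1) = -128/3.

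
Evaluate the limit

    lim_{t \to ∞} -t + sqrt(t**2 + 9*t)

9/2

This has the form ∞ − ∞. Multiply and divide by the conjugate √(t^2 + 9*t) + t.
That gives (9t) / (√(t^2 + 9*t) + t).
Divide numerator and denominator by t: the limit is 9/(2·1) = 9/2.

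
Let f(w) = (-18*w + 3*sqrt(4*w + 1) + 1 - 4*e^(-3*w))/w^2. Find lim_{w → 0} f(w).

-24

Substitution gives 0/0; apply L'Hôpital's rule 2 times.
After differentiating numerator and denominator 2 times the quotient is (-36*e^(-3*w) - 12/(4*w + 1)^(3/2))/(2); at w = 0 this is -24.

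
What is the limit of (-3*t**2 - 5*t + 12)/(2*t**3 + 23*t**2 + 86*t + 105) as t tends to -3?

13/2

Since t = -3 makes numerator and denominator zero, (t + 3) divides both.
Cancelling it gives (4 - 3*t)/(2*t^2 + 17*t + 35); now plug in t = -3 to get 13/2.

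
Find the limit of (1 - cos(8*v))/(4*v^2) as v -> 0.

Substitution gives 0/0.
Use (1 − cos u)/u² → 1/2 with u = 8v: the limit is 8²/(2·4) = 8.

8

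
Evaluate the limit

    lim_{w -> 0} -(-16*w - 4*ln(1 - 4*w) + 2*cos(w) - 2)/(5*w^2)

Substitution gives 0/0 (the numerator vanishes to order 2).
Expand each term to order w^2: the coefficient of w^2 in -4·ln(1 - 4w) is 32 and in 2·cos(w) is -1.
Lower-order terms cancel with the polynomial part, so the numerator is (31)·w^2 + o(w^2), and the limit is (31)/(-5) = -31/5.

-31/5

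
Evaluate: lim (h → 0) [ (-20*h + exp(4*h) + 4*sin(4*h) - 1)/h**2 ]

8

Substitution gives 0/0 (the numerator vanishes to order 2).
Expand each term to order h^2: the coefficient of h^2 in e^(4h) is 8 and in 4·sin(4h) is 0.
Lower-order terms cancel with the polynomial part, so the numerator is (8)·h^2 + o(h^2), and the limit is (8)/(1) = 8.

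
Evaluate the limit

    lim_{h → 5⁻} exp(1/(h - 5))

0

As h → 5⁻, 1/(h - 5) → −∞, so e^(1/(h - 5)) → 0.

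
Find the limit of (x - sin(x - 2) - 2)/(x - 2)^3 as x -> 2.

Direct substitution gives 0/0.
Apply L'Hôpital: lim (1 - cos(x - 2))/(3*(x - 2)^2), still 0/0.
Apply L'Hôpital: lim (sin(x - 2))/(6*x - 12), still 0/0.
After 3 applications of L'Hôpital's rule the quotient is (cos(x - 2))/(6); substituting x = 2 gives 1/6.

1/6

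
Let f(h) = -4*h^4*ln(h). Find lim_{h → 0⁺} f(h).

0

This is a 0·(−∞) form. Rewrite as -4·ln(h) / h^(−4) and apply L'Hôpital:
the derivative quotient is -4·(1/h) / (−4·h^(−5)) = (4/4)·h^4 → 0.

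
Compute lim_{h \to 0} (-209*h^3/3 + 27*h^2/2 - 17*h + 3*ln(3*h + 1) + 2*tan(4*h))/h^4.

Substitution gives 0/0 (the numerator vanishes to order 4).
Expand each term to order h^4: the coefficient of h^4 in 2·tan(4h) is 0 and in 3·ln(1 + 3h) is -243/4.
Lower-order terms cancel with the polynomial part, so the numerator is (-243/4)·h^4 + o(h^4), and the limit is (-243/4)/(1) = -243/4.

-243/4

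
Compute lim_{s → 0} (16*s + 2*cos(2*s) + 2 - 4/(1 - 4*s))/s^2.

-68

Substitution gives 0/0 (the numerator vanishes to order 2).
Expand each term to order s^2: the coefficient of s^2 in -4·1/(1 - 4s) is -64 and in 2·cos(2s) is -4.
Lower-order terms cancel with the polynomial part, so the numerator is (-68)·s^2 + o(s^2), and the limit is (-68)/(1) = -68.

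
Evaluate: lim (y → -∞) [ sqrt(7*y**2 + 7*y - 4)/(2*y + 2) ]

For large |y|, √(7*y^2 + 7*y - 4) ≈ √7·|y| and the denominator ≈ 2y.
Since y → −∞, |y| = −y, giving −√7/(2) = -√(7)/2.

-√(7)/2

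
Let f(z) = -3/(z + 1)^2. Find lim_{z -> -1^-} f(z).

As z → -1⁻, (z + 1) → 0⁻, so (z + 1)^2 → 0⁺ and -3/(z + 1)^2 → -∞.

-∞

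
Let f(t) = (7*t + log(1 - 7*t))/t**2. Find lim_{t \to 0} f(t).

Direct substitution gives 0/0.
Apply L'Hôpital: lim (7 - 7/(1 - 7*t))/(2*t), still 0/0.
After 2 applications of L'Hôpital's rule the quotient is (-49/(1 - 7*t)^2)/(2); substituting t = 0 gives -49/2.

-49/2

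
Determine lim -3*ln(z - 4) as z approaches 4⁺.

∞

As z → 4⁺, z - 4 → 0⁺ and ln(z - 4) → −∞.
Multiplying by -3 gives ∞.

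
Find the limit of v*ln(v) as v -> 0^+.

This is a 0·(−∞) form. Rewrite as 1·ln(v) / v^(−1) and apply L'Hôpital:
the derivative quotient is 1·(1/v) / (−1·v^(−2)) = (-1/1)·v^1 → 0.

0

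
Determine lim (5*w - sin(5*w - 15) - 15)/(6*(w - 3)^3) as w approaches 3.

Direct substitution gives 0/0.
Apply L'Hôpital: lim (5 - 5*cos(5*w - 15))/(18*(w - 3)^2), still 0/0.
Apply L'Hôpital: lim (25*sin(5*w - 15))/(36*w - 108), still 0/0.
After 3 applications of L'Hôpital's rule the quotient is (125*cos(5*w - 15))/(36); substituting w = 3 gives 125/36.

125/36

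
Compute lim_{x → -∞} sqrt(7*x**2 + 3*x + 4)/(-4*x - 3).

√(7)/4

For large |x|, √(7*x^2 + 3*x + 4) ≈ √7·|x| and the denominator ≈ -4x.
Since x → −∞, |x| = −x, giving −√7/(-4) = √(7)/4.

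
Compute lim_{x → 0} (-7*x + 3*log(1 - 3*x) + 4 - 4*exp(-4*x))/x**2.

Substitution gives 0/0 (the numerator vanishes to order 2).
Expand each term to order x^2: the coefficient of x^2 in -4·e^(-4x) is -32 and in 3·ln(1 - 3x) is -27/2.
Lower-order terms cancel with the polynomial part, so the numerator is (-91/2)·x^2 + o(x^2), and the limit is (-91/2)/(1) = -91/2.

-91/2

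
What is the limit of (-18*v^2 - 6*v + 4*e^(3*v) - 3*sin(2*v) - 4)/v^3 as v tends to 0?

Substitution gives 0/0 (the numerator vanishes to order 3).
Expand each term to order v^3: the coefficient of v^3 in -3·sin(2v) is 4 and in 4·e^(3v) is 18.
Lower-order terms cancel with the polynomial part, so the numerator is (22)·v^3 + o(v^3), and the limit is (22)/(1) = 22.

22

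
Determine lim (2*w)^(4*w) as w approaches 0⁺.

Base → 0⁺ and exponent → 0⁺: a 0^0 form.
Take logs: 4w·ln(2w). This is 0·(−∞); rewriting as ln(2w)/(1/(4w)) and applying L'Hôpital gives 0.
Hence the limit is e^0 = 1.

1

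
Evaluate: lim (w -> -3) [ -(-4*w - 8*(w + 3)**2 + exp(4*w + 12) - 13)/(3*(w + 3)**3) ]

Direct substitution gives 0/0.
Apply L'Hôpital: lim (-16*w + 4*e^(4*w + 12) - 52)/(-9*(w + 3)^2), still 0/0.
Apply L'Hôpital: lim (16*e^(4*w + 12) - 16)/(-18*w - 54), still 0/0.
After 3 applications of L'Hôpital's rule the quotient is (64*e^(4*w + 12))/(-18); substituting w = -3 gives -32/9.

-32/9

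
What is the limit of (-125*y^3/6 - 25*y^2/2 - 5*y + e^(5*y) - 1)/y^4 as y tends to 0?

Direct substitution gives 0/0.
Apply L'Hôpital: lim (-125*y^2/2 - 25*y + 5*e^(5*y) - 5)/(4*y^3), still 0/0.
Apply L'Hôpital: lim (-125*y + 25*e^(5*y) - 25)/(12*y^2), still 0/0.
Apply L'Hôpital: lim (125*e^(5*y) - 125)/(24*y), still 0/0.
After 4 applications of L'Hôpital's rule the quotient is (625*e^(5*y))/(24); substituting y = 0 gives 625/24.

625/24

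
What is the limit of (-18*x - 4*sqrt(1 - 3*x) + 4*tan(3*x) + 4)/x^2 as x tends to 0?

Substitution gives 0/0 (the numerator vanishes to order 2).
Expand each term to order x^2: the coefficient of x^2 in -4·√(1 - 3x) is 9/2 and in 4·tan(3x) is 0.
Lower-order terms cancel with the polynomial part, so the numerator is (9/2)·x^2 + o(x^2), and the limit is (9/2)/(1) = 9/2.

9/2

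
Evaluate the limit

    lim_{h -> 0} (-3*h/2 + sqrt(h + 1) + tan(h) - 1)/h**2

Substitution gives 0/0 (the numerator vanishes to order 2).
Expand each term to order h^2: the coefficient of h^2 in √(1 + h) is -1/8 and in tan(h) is 0.
Lower-order terms cancel with the polynomial part, so the numerator is (-1/8)·h^2 + o(h^2), and the limit is (-1/8)/(1) = -1/8.

-1/8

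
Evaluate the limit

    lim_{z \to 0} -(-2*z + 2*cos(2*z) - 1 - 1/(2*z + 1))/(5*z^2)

Substitution gives 0/0; apply L'Hôpital's rule 2 times.
After differentiating numerator and denominator 2 times the quotient is (-8*cos(2*z) - 8/(2*z + 1)^3)/(-10); at z = 0 this is 8/5.

8/5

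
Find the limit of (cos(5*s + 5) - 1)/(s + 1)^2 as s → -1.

-25/2

Direct substitution gives 0/0.
Apply L'Hôpital: lim (-5*sin(5*s + 5))/(2*s + 2), still 0/0.
After 2 applications of L'Hôpital's rule the quotient is (-25*cos(5*s + 5))/(2); substituting s = -1 gives -25/2.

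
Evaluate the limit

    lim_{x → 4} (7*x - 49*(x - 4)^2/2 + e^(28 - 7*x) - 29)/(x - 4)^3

Direct substitution gives 0/0.
Apply L'Hôpital: lim (-49*x - 7*e^(28 - 7*x) + 203)/(3*(x - 4)^2), still 0/0.
Apply L'Hôpital: lim (49*e^(28 - 7*x) - 49)/(6*x - 24), still 0/0.
After 3 applications of L'Hôpital's rule the quotient is (-343*e^(28 - 7*x))/(6); substituting x = 4 gives -343/6.

-343/6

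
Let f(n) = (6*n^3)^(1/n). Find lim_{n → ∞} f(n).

Base → ∞ and exponent → 0: an ∞^0 form.
Take logs: (1/n)·ln(6·n^3) = (ln 6 + 3·ln n)/n → 0.
So the limit is e^0 = 1.

1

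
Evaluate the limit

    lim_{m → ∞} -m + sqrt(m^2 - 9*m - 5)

-9/2

This has the form ∞ − ∞. Multiply and divide by the conjugate √(m^2 - 9*m - 5) + m.
That gives (-9m - 5) / (√(m^2 - 9*m - 5) + m).
Divide numerator and denominator by m: the limit is -9/(2·1) = -9/2.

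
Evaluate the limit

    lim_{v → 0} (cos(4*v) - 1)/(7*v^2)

-8/7

Direct substitution gives 0/0.
Apply L'Hôpital: lim (-4*sin(4*v))/(14*v), still 0/0.
After 2 applications of L'Hôpital's rule the quotient is (-16*cos(4*v))/(14); substituting v = 0 gives -8/7.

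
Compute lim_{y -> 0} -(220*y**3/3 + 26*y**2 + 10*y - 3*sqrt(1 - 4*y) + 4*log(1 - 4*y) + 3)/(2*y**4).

Substitution gives 0/0 (the numerator vanishes to order 4).
Expand each term to order y^4: the coefficient of y^4 in 4·ln(1 - 4y) is -256 and in -3·√(1 - 4y) is 30.
Lower-order terms cancel with the polynomial part, so the numerator is (-226)·y^4 + o(y^4), and the limit is (-226)/(-2) = 113.

113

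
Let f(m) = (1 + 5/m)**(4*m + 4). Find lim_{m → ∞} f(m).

Write it as [(1 + 5/m)^m]^(4) · (1 + 5/m)^(4). The bracketed term tends to e^(5) and the second factor to 1, so the limit is e^(20).

e^(20)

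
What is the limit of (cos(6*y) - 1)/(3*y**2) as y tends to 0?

-6

Direct substitution gives 0/0.
Apply L'Hôpital: lim (-6*sin(6*y))/(6*y), still 0/0.
After 2 applications of L'Hôpital's rule the quotient is (-36*cos(6*y))/(6); substituting y = 0 gives -6.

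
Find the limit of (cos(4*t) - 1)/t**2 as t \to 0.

-8

Direct substitution gives 0/0.
Apply L'Hôpital: lim (-4*sin(4*t))/(2*t), still 0/0.
After 2 applications of L'Hôpital's rule the quotient is (-16*cos(4*t))/(2); substituting t = 0 gives -8.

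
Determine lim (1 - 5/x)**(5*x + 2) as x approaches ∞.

e^(-25)

Write it as [(1 - 5/x)^x]^(5) · (1 - 5/x)^(2). The bracketed term tends to e^(-5) and the second factor to 1, so the limit is e^(-25).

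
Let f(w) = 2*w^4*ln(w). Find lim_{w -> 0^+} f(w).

0

This is a 0·(−∞) form. Rewrite as 2·ln(w) / w^(−4) and apply L'Hôpital:
the derivative quotient is 2·(1/w) / (−4·w^(−5)) = (-2/4)·w^4 → 0.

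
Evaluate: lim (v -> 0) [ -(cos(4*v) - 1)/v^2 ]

8

Direct substitution gives 0/0.
Apply L'Hôpital: lim (-4*sin(4*v))/(-2*v), still 0/0.
After 2 applications of L'Hôpital's rule the quotient is (-16*cos(4*v))/(-2); substituting v = 0 gives 8.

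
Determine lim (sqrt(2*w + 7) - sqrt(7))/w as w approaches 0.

√(7)/7

A 0/0 form; rationalise with √(7 + 2w) + √7. This collapses the numerator to 2w, leaving 2/(√(7 + 2w) + √7) → 2/(2√7) = √(7)/7.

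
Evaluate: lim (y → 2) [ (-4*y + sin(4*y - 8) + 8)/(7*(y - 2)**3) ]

-32/21

Direct substitution gives 0/0.
Apply L'Hôpital: lim (4*cos(4*y - 8) - 4)/(21*(y - 2)^2), still 0/0.
Apply L'Hôpital: lim (-16*sin(4*y - 8))/(42*y - 84), still 0/0.
After 3 applications of L'Hôpital's rule the quotient is (-64*cos(4*y - 8))/(42); substituting y = 2 gives -32/21.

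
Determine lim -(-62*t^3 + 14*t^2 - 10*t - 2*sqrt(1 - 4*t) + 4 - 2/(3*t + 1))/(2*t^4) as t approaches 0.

71

Substitution gives 0/0 (the numerator vanishes to order 4).
Expand each term to order t^4: the coefficient of t^4 in -2·√(1 - 4t) is 20 and in -2·1/(1 + 3t) is -162.
Lower-order terms cancel with the polynomial part, so the numerator is (-142)·t^4 + o(t^4), and the limit is (-142)/(-2) = 71.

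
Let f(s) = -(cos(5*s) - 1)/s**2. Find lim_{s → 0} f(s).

Direct substitution gives 0/0.
Apply L'Hôpital: lim (-5*sin(5*s))/(-2*s), still 0/0.
After 2 applications of L'Hôpital's rule the quotient is (-25*cos(5*s))/(-2); substituting s = 0 gives 25/2.

25/2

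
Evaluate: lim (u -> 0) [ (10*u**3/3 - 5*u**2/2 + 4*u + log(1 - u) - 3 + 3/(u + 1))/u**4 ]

Substitution gives 0/0 (the numerator vanishes to order 4).
Expand each term to order u^4: the coefficient of u^4 in ln(1 - u) is -1/4 and in 3·1/(1 + u) is 3.
Lower-order terms cancel with the polynomial part, so the numerator is (11/4)·u^4 + o(u^4), and the limit is (11/4)/(1) = 11/4.

11/4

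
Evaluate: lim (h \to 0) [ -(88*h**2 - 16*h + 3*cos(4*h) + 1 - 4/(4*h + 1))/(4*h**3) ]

-64

Substitution gives 0/0; apply L'Hôpital's rule 3 times.
After differentiating numerator and denominator 3 times the quotient is (192*sin(4*h) + 1536/(4*h + 1)^4)/(-24); at h = 0 this is -64.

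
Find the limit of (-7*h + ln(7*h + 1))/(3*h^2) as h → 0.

-49/6

Direct substitution gives 0/0.
Apply L'Hôpital: lim (-7 + 7/(7*h + 1))/(6*h), still 0/0.
After 2 applications of L'Hôpital's rule the quotient is (-49/(7*h + 1)^2)/(6); substituting h = 0 gives -49/6.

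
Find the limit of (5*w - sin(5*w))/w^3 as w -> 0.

Direct substitution gives 0/0.
Apply L'Hôpital: lim (5 - 5*cos(5*w))/(3*w^2), still 0/0.
Apply L'Hôpital: lim (25*sin(5*w))/(6*w), still 0/0.
After 3 applications of L'Hôpital's rule the quotient is (125*cos(5*w))/(6); substituting w = 0 gives 125/6.

125/6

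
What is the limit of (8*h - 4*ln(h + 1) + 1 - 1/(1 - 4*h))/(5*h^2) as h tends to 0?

-14/5

Substitution gives 0/0; apply L'Hôpital's rule 2 times.
After differentiating numerator and denominator 2 times the quotient is (32/(4*h - 1)^3 + 4/(h + 1)^2)/(10); at h = 0 this is -14/5.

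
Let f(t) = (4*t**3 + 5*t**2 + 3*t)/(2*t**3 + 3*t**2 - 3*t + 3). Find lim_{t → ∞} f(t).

Numerator and denominator both have degree 3.
Dividing every term by t^3, all lower-order terms vanish and the limit is the ratio of leading coefficients, 4/(2) = 2.

2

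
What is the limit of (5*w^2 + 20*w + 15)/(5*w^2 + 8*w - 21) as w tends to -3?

5/11

At w = -3 both the top and bottom vanish — a removable singularity. Factoring out (w + 3) from each leaves (5*w + 5)/(5*w - 7), which at w = -3 equals 5/11.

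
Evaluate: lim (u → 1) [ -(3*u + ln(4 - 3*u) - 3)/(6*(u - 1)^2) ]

Direct substitution gives 0/0.
Apply L'Hôpital: lim (3 - 3/(4 - 3*u))/(12 - 12*u), still 0/0.
After 2 applications of L'Hôpital's rule the quotient is (-9/(4 - 3*u)^2)/(-12); substituting u = 1 gives 3/4.

3/4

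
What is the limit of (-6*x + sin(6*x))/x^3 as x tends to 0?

-36

Direct substitution gives 0/0.
Apply L'Hôpital: lim (6*cos(6*x) - 6)/(3*x^2), still 0/0.
Apply L'Hôpital: lim (-36*sin(6*x))/(6*x), still 0/0.
After 3 applications of L'Hôpital's rule the quotient is (-216*cos(6*x))/(6); substituting x = 0 gives -36.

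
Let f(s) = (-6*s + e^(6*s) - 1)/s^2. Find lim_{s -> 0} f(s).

Direct substitution gives 0/0.
Apply L'Hôpital: lim (6*e^(6*s) - 6)/(2*s), still 0/0.
After 2 applications of L'Hôpital's rule the quotient is (36*e^(6*s))/(2); substituting s = 0 gives 18.

18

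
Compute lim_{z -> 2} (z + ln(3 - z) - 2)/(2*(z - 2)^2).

Direct substitution gives 0/0.
Apply L'Hôpital: lim (1 - 1/(3 - z))/(4*z - 8), still 0/0.
After 2 applications of L'Hôpital's rule the quotient is (-1/(3 - z)^2)/(4); substituting z = 2 gives -1/4.

-1/4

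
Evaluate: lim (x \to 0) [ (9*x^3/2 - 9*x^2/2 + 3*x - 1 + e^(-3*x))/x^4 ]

Direct substitution gives 0/0.
Apply L'Hôpital: lim (27*x^2/2 - 9*x + 3 - 3*e^(-3*x))/(4*x^3), still 0/0.
Apply L'Hôpital: lim (27*x - 9 + 9*e^(-3*x))/(12*x^2), still 0/0.
Apply L'Hôpital: lim (27 - 27*e^(-3*x))/(24*x), still 0/0.
After 4 applications of L'Hôpital's rule the quotient is (81*e^(-3*x))/(24); substituting x = 0 gives 27/8.

27/8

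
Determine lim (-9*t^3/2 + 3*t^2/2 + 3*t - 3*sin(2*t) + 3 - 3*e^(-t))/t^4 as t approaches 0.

Substitution gives 0/0 (the numerator vanishes to order 4).
Expand each term to order t^4: the coefficient of t^4 in -3·sin(2t) is 0 and in -3·e^(-t) is -1/8.
Lower-order terms cancel with the polynomial part, so the numerator is (-1/8)·t^4 + o(t^4), and the limit is (-1/8)/(1) = -1/8.

-1/8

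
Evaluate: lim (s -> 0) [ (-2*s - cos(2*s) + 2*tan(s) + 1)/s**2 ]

2

Substitution gives 0/0; apply L'Hôpital's rule 2 times.
After differentiating numerator and denominator 2 times the quotient is (4*cos(2*s) + 4*tan(s)^3 + 4*tan(s))/(2); at s = 0 this is 2.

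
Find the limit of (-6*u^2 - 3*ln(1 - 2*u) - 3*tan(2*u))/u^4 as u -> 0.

12

Substitution gives 0/0 (the numerator vanishes to order 4).
Expand each term to order u^4: the coefficient of u^4 in -3·tan(2u) is 0 and in -3·ln(1 - 2u) is 12.
Lower-order terms cancel with the polynomial part, so the numerator is (12)·u^4 + o(u^4), and the limit is (12)/(1) = 12.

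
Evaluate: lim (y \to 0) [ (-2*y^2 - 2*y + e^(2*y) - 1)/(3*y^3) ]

Direct substitution gives 0/0.
Apply L'Hôpital: lim (-4*y + 2*e^(2*y) - 2)/(9*y^2), still 0/0.
Apply L'Hôpital: lim (4*e^(2*y) - 4)/(18*y), still 0/0.
After 3 applications of L'Hôpital's rule the quotient is (8*e^(2*y))/(18); substituting y = 0 gives 4/9.

4/9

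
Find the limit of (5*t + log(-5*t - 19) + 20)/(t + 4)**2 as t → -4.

-25/2

Direct substitution gives 0/0.
Apply L'Hôpital: lim (5 - 5/(-5*t - 19))/(2*t + 8), still 0/0.
After 2 applications of L'Hôpital's rule the quotient is (-25/(-5*t - 19)^2)/(2); substituting t = -4 gives -25/2.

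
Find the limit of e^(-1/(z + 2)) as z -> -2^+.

0

As z → -2⁺, -1/(z + 2) → −∞, so e^(-1/(z + 2)) → 0.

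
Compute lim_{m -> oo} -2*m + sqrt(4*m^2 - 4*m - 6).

-1

An ∞ − ∞ form. Rationalising with the conjugate, the difference becomes (-4m - 6) / (√(4*m^2 - 4*m - 6) + 2m).
For large m the denominator behaves like 2·2m, so the quotient tends to -4/4 = -1.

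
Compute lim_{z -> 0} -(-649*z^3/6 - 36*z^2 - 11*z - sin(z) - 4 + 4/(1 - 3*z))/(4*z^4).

-81

Substitution gives 0/0; apply L'Hôpital's rule 4 times.
After differentiating numerator and denominator 4 times the quotient is (-sin(z) - 7776/(3*z - 1)^5)/(-96); at z = 0 this is -81.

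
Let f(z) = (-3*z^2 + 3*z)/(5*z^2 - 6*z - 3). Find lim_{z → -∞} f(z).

Numerator and denominator both have degree 2.
Dividing every term by z^2, all lower-order terms vanish and the limit is the ratio of leading coefficients, -3/(5) = -3/5.

-3/5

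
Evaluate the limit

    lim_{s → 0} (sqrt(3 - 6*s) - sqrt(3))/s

-√(3)

Substitution gives 0/0. Multiply numerator and denominator by the conjugate √(3 - 6s) + √3.
The numerator becomes (3 - 6s) − 3 = -6s, so the expression simplifies to -6/(√(3 - 6s) + √3).
Letting s → 0 gives -6/(2√3) = -√(3).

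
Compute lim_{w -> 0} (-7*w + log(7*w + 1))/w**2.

-49/2

Direct substitution gives 0/0.
Apply L'Hôpital: lim (-7 + 7/(7*w + 1))/(2*w), still 0/0.
After 2 applications of L'Hôpital's rule the quotient is (-49/(7*w + 1)^2)/(2); substituting w = 0 gives -49/2.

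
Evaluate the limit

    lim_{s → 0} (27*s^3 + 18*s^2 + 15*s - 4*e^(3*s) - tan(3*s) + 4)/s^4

Substitution gives 0/0 (the numerator vanishes to order 4).
Expand each term to order s^4: the coefficient of s^4 in −tan(3s) is 0 and in -4·e^(3s) is -27/2.
Lower-order terms cancel with the polynomial part, so the numerator is (-27/2)·s^4 + o(s^4), and the limit is (-27/2)/(1) = -27/2.

-27/2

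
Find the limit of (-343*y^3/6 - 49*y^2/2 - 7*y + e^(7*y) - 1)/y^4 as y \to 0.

2401/24

Direct substitution gives 0/0.
Apply L'Hôpital: lim (-343*y^2/2 - 49*y + 7*e^(7*y) - 7)/(4*y^3), still 0/0.
Apply L'Hôpital: lim (-343*y + 49*e^(7*y) - 49)/(12*y^2), still 0/0.
Apply L'Hôpital: lim (343*e^(7*y) - 343)/(24*y), still 0/0.
After 4 applications of L'Hôpital's rule the quotient is (2401*e^(7*y))/(24); substituting y = 0 gives 2401/24.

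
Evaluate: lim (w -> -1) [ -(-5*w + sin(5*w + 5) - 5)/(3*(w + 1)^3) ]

Direct substitution gives 0/0.
Apply L'Hôpital: lim (5*cos(5*w + 5) - 5)/(-9*(w + 1)^2), still 0/0.
Apply L'Hôpital: lim (-25*sin(5*w + 5))/(-18*w - 18), still 0/0.
After 3 applications of L'Hôpital's rule the quotient is (-125*cos(5*w + 5))/(-18); substituting w = -1 gives 125/18.

125/18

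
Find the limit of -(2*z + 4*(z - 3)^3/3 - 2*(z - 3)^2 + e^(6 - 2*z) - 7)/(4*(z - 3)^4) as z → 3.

-1/6

Direct substitution gives 0/0.
Apply L'Hôpital: lim (-4*z + 4*(z - 3)^2 - 2*e^(6 - 2*z) + 14)/(-16*(z - 3)^3), still 0/0.
Apply L'Hôpital: lim (8*z + 4*e^(6 - 2*z) - 28)/(-48*(z - 3)^2), still 0/0.
Apply L'Hôpital: lim (8 - 8*e^(6 - 2*z))/(288 - 96*z), still 0/0.
After 4 applications of L'Hôpital's rule the quotient is (16*e^(6 - 2*z))/(-96); substituting z = 3 gives -1/6.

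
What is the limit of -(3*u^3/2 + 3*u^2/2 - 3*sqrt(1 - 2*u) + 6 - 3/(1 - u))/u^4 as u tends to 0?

Substitution gives 0/0 (the numerator vanishes to order 4).
Expand each term to order u^4: the coefficient of u^4 in -3·1/(1 - u) is -3 and in -3·√(1 - 2u) is 15/8.
Lower-order terms cancel with the polynomial part, so the numerator is (-9/8)·u^4 + o(u^4), and the limit is (-9/8)/(-1) = 9/8.

9/8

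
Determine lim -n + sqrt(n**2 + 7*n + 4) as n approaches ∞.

7/2

An ∞ − ∞ form. Rationalising with the conjugate, the difference becomes (7n + 4) / (√(n^2 + 7*n + 4) + n).
For large n the denominator behaves like 2·n, so the quotient tends to 7/2 = 7/2.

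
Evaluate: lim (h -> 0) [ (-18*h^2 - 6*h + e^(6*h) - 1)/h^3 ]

Direct substitution gives 0/0.
Apply L'Hôpital: lim (-36*h + 6*e^(6*h) - 6)/(3*h^2), still 0/0.
Apply L'Hôpital: lim (36*e^(6*h) - 36)/(6*h), still 0/0.
After 3 applications of L'Hôpital's rule the quotient is (216*e^(6*h))/(6); substituting h = 0 gives 36.

36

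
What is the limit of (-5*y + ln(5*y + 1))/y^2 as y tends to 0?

Direct substitution gives 0/0.
Apply L'Hôpital: lim (-5 + 5/(5*y + 1))/(2*y), still 0/0.
After 2 applications of L'Hôpital's rule the quotient is (-25/(5*y + 1)^2)/(2); substituting y = 0 gives -25/2.

-25/2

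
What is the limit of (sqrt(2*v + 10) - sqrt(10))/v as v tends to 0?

√(10)/10

Substitution gives 0/0. Multiply numerator and denominator by the conjugate √(10 + 2v) + √10.
The numerator becomes (10 + 2v) − 10 = 2v, so the expression simplifies to 2/(√(10 + 2v) + √10).
Letting v → 0 gives 2/(2√10) = √(10)/10.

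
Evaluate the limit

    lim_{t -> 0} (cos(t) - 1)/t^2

Direct substitution gives 0/0.
Apply L'Hôpital: lim (-sin(t))/(2*t), still 0/0.
After 2 applications of L'Hôpital's rule the quotient is (-cos(t))/(2); substituting t = 0 gives -1/2.

-1/2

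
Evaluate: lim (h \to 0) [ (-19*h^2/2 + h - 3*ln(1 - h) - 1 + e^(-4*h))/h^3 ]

-29/3

Substitution gives 0/0 (the numerator vanishes to order 3).
Expand each term to order h^3: the coefficient of h^3 in -3·ln(1 - h) is 1 and in e^(-4h) is -32/3.
Lower-order terms cancel with the polynomial part, so the numerator is (-29/3)·h^3 + o(h^3), and the limit is (-29/3)/(1) = -29/3.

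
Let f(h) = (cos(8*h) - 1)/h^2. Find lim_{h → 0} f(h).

Direct substitution gives 0/0.
Apply L'Hôpital: lim (-8*sin(8*h))/(2*h), still 0/0.
After 2 applications of L'Hôpital's rule the quotient is (-64*cos(8*h))/(2); substituting h = 0 gives -32.

-32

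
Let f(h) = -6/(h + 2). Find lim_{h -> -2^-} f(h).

∞

As h → -2⁻, (h + 2) → 0⁻, so (h + 2)^1 → 0⁻ and -6/(h + 2)^1 → ∞.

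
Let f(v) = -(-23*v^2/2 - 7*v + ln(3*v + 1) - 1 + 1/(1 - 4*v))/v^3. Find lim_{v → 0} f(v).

-73

Substitution gives 0/0; apply L'Hôpital's rule 3 times.
After differentiating numerator and denominator 3 times the quotient is (384/(4*v - 1)^4 + 54/(3*v + 1)^3)/(-6); at v = 0 this is -73.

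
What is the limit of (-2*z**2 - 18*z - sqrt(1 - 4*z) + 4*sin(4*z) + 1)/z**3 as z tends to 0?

-116/3

Substitution gives 0/0; apply L'Hôpital's rule 3 times.
After differentiating numerator and denominator 3 times the quotient is (-256*cos(4*z) + 24/(1 - 4*z)^(5/2))/(6); at z = 0 this is -116/3.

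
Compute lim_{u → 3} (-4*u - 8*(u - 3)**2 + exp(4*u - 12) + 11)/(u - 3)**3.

Direct substitution gives 0/0.
Apply L'Hôpital: lim (-16*u + 4*e^(4*u - 12) + 44)/(3*(u - 3)^2), still 0/0.
Apply L'Hôpital: lim (16*e^(4*u - 12) - 16)/(6*u - 18), still 0/0.
After 3 applications of L'Hôpital's rule the quotient is (64*e^(4*u - 12))/(6); substituting u = 3 gives 32/3.

32/3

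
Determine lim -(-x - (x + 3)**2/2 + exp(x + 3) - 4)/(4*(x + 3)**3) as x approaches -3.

Direct substitution gives 0/0.
Apply L'Hôpital: lim (-x + e^(x + 3) - 4)/(-12*(x + 3)^2), still 0/0.
Apply L'Hôpital: lim (e^(x + 3) - 1)/(-24*x - 72), still 0/0.
After 3 applications of L'Hôpital's rule the quotient is (e^(x + 3))/(-24); substituting x = -3 gives -1/24.

-1/24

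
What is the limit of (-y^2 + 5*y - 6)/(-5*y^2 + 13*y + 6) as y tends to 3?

At y = 3 both the top and bottom vanish — a removable singularity. Factoring out (y - 3) from each leaves (2 - y)/(-5*y - 2), which at y = 3 equals 1/17.

1/17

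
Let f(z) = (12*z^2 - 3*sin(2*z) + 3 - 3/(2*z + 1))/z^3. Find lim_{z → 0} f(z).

28

Substitution gives 0/0; apply L'Hôpital's rule 3 times.
After differentiating numerator and denominator 3 times the quotient is (24*cos(2*z) + 144/(2*z + 1)^4)/(6); at z = 0 this is 28.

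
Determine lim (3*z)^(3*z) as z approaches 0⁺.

Base → 0⁺ and exponent → 0⁺: a 0^0 form.
Take logs: 3z·ln(3z). This is 0·(−∞); rewriting as ln(3z)/(1/(3z)) and applying L'Hôpital gives 0.
Hence the limit is e^0 = 1.

1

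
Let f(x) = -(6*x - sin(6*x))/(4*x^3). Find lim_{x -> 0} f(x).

-9

Direct substitution gives 0/0.
Apply L'Hôpital: lim (6 - 6*cos(6*x))/(-12*x^2), still 0/0.
Apply L'Hôpital: lim (36*sin(6*x))/(-24*x), still 0/0.
After 3 applications of L'Hôpital's rule the quotient is (216*cos(6*x))/(-24); substituting x = 0 gives -9.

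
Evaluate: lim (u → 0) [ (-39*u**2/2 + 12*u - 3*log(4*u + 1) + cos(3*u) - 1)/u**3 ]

-64

Substitution gives 0/0 (the numerator vanishes to order 3).
Expand each term to order u^3: the coefficient of u^3 in cos(3u) is 0 and in -3·ln(1 + 4u) is -64.
Lower-order terms cancel with the polynomial part, so the numerator is (-64)·u^3 + o(u^3), and the limit is (-64)/(1) = -64.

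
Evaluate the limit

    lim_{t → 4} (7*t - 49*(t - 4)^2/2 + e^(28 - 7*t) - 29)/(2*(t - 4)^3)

Direct substitution gives 0/0.
Apply L'Hôpital: lim (-49*t - 7*e^(28 - 7*t) + 203)/(6*(t - 4)^2), still 0/0.
Apply L'Hôpital: lim (49*e^(28 - 7*t) - 49)/(12*t - 48), still 0/0.
After 3 applications of L'Hôpital's rule the quotient is (-343*e^(28 - 7*t))/(12); substituting t = 4 gives -343/12.

-343/12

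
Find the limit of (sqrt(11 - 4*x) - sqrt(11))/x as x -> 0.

-2*√(11)/11

A 0/0 form; rationalise with √(11 - 4x) + √11. This collapses the numerator to -4x, leaving -4/(√(11 - 4x) + √11) → -4/(2√11) = -2*√(11)/11.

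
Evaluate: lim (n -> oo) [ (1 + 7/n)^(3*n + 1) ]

The base → 1 and the exponent → ∞: a 1^∞ form.
Take logarithms: (3n + 1)·ln(1 + 7/n). Since ln(1+u) ~ u for small u, this behaves like (3n)·(7/n) → 21.
So the limit is e^(21).

e^(21)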